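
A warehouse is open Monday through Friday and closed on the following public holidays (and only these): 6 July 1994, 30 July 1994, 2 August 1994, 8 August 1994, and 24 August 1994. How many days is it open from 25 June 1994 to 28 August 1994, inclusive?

25 June 1994 is a Saturday.
That's 65 days from start to end, counting both.
65 = 7 × 9 + 2, so there are 9 full weeks plus 2 extra days.
Each full week contributes 5 weekdays (Mon–Fri): 9 × 5 = 45.
The 2 extra days are Sat, Sun — none qualify.
Total: 45 + 0 = 45.
Holidays: 6 July 1994 (Wed); 30 July 1994 (Sat); 2 August 1994 (Tue); 8 August 1994 (Mon); 24 August 1994 (Wed).
4 of the 5 holidays fall on weekdays; the rest are weekends and were already excluded.
Business days: 45 − 4 = 41.

41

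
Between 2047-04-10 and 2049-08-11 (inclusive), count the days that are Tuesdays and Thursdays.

244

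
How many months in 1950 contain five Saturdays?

4

A month has five Saturdays exactly when Saturday falls within its first (length − 28) days.
Jan: 31 days, starts Sun → 5 of Sun, Mon, Tue
Feb: 28 days, starts Wed → 5 of (none)
Mar: 31 days, starts Wed → 5 of Wed, Thu, Fri
Apr: 30 days, starts Sat → 5 of Sat, Sun ✓
May: 31 days, starts Mon → 5 of Mon, Tue, Wed
Jun: 30 days, starts Thu → 5 of Thu, Fri
Jul: 31 days, starts Sat → 5 of Sat, Sun, Mon ✓
Aug: 31 days, starts Tue → 5 of Tue, Wed, Thu
Sep: 30 days, starts Fri → 5 of Fri, Sat ✓
Oct: 31 days, starts Sun → 5 of Sun, Mon, Tue
Nov: 30 days, starts Wed → 5 of Wed, Thu
Dec: 31 days, starts Fri → 5 of Fri, Sat, Sun ✓
Months with five Saturdays: Apr, Jul, Sep, Dec.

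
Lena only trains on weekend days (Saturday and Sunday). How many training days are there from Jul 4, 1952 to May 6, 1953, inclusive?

Jul 4, 1952 is a Friday.
From Jul 4, 1952 to May 6, 1953 is 307 days inclusive.
307 = 7 × 43 + 6, so there are 43 full weeks plus 6 extra days.
Each full week contributes 2 weekend days (Sat, Sun): 43 × 2 = 86.
The 6 extra days are Fri, Sat, Sun, Mon, Tue, Wed — 2 of them qualify.
Total: 86 + 2 = 88.

88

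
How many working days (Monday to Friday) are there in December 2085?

21

1 December 2085 is a Saturday.
The range spans 31 days (inclusive of both endpoints).
31 = 7 × 4 + 3, so there are 4 full weeks plus 3 extra days.
Each full week contributes 5 weekdays (Mon–Fri): 4 × 5 = 20.
The 3 extra days are Sat, Sun, Mon — 1 of them qualifies.
Total: 20 + 1 = 21.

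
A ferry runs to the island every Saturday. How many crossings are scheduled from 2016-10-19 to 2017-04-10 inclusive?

2016-10-19 is a Wednesday.
That's 174 days from start to end, counting both.
174 = 7 × 24 + 6, so there are 24 full weeks plus 6 extra days.
Each full week contributes one Saturday: 24 so far.
The 6 extra days are Wed, Thu, Fri, Sat, Sun, Mon — 1 of them qualifies.
Total: 24 + 1 = 25.

25 Saturdays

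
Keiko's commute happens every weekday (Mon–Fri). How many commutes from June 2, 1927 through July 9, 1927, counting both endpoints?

27

June 2, 1927 is a Thursday.
From June 2, 1927 to July 9, 1927 is 38 days inclusive.
38 = 7 × 5 + 3, so there are 5 full weeks plus 3 extra days.
Each full week contributes 5 weekdays (Mon–Fri): 5 × 5 = 25.
The 3 extra days are Thursday, Friday, Saturday — 2 of them qualify.
Total: 25 + 2 = 27.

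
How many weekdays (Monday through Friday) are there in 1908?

262

January 1, 1908 is a Wednesday.
The range spans 366 days (inclusive of both endpoints).
366 = 7 × 52 + 2, so there are 52 full weeks plus 2 extra days.
Each full week contributes 5 weekdays (Mon–Fri): 52 × 5 = 260.
The 2 extra days are Wednesday, Thursday — 2 of them qualify.
Total: 260 + 2 = 262.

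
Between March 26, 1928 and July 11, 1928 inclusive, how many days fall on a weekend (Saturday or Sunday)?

March 26, 1928 is a Monday.
The range spans 108 days (inclusive of both endpoints).
108 = 7 × 15 + 3, so there are 15 full weeks plus 3 extra days.
Each full week contributes 2 weekend days (Sat, Sun): 15 × 2 = 30.
The 3 extra days are Mon, Tue, Wed — none qualify.
Total: 30 + 0 = 30.

30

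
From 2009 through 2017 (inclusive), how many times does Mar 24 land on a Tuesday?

2

Day of week of March 24 in each year:
2009: Tue ✓, 2010: Wed, 2011: Thu, 2012: Sat, 2013: Sun, 2014: Mon, 2015: Tue ✓, 2016: Thu, 2017: Fri
Tuesdays: 2009, 2015.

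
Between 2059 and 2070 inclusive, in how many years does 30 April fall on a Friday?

2

Day of week of April 30 in each year:
2059: Wed, 2060: Fri ✓, 2061: Sat, 2062: Sun, 2063: Mon, 2064: Wed, 2065: Thu, 2066: Fri ✓, 2067: Sat, 2068: Mon, 2069: Tue, 2070: Wed
Fridays: 2060, 2066.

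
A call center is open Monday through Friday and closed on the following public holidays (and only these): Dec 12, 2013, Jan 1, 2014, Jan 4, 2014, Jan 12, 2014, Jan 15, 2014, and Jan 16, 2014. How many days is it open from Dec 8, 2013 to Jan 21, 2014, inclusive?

28 business days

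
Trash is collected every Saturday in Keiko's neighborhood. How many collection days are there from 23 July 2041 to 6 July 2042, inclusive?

50

23 July 2041 is a Tuesday.
From 23 July 2041 to 6 July 2042 is 349 days inclusive.
349 = 7 × 49 + 6, so there are 49 full weeks plus 6 extra days.
Each full week contributes one Saturday: 49 so far.
The 6 extra days are Tuesday, Wednesday, Thursday, Friday, Saturday, Sunday — 1 of them qualifies.
Total: 49 + 1 = 50.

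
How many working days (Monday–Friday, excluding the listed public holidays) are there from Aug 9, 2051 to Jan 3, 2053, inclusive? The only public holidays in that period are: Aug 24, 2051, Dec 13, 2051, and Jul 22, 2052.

365

Aug 9, 2051 is a Wednesday.
From Aug 9, 2051 to Jan 3, 2053 is 514 days inclusive.
514 = 7 × 73 + 3, so there are 73 full weeks plus 3 extra days.
Each full week contributes 5 weekdays (Mon–Fri): 73 × 5 = 365.
The 3 extra days are Wednesday, Thursday, Friday — 3 of them qualify.
Total: 365 + 3 = 368.
Holidays: Aug 24, 2051 (Thu); Dec 13, 2051 (Wed); Jul 22, 2052 (Mon).
All 3 holidays fall on weekdays, so subtract 3.
Business days: 368 − 3 = 365.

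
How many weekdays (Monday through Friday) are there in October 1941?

23

1 October 1941 is a Wednesday.
The range spans 31 days (inclusive of both endpoints).
31 = 7 × 4 + 3, so there are 4 full weeks plus 3 extra days.
Each full week contributes 5 weekdays (Mon–Fri): 4 × 5 = 20.
The 3 extra days are Wed, Thu, Fri — 3 of them qualify.
Total: 20 + 3 = 23.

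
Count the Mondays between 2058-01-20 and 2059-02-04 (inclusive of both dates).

2058-01-20 is a Sunday.
That's 381 days from start to end, counting both.
381 = 7 × 54 + 3, so there are 54 full weeks plus 3 extra days.
Each full week contributes one Monday: 54 so far.
The 3 extra days are Sunday, Monday, Tuesday — 1 of them qualifies.
Total: 54 + 1 = 55.

55 Mondays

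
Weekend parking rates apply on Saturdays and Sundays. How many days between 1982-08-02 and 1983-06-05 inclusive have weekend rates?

88

1982-08-02 is a Monday.
The range spans 308 days (inclusive of both endpoints).
308 = 7 × 44, so the span is exactly 44 full weeks.
Each full week contributes 2 weekend days (Sat, Sun): 44 × 2 = 88.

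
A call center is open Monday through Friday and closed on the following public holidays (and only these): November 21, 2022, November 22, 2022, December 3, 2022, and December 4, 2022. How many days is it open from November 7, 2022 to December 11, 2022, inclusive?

23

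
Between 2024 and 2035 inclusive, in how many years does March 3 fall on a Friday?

2

Day of week of March 3 in each year:
2024: Sun, 2025: Mon, 2026: Tue, 2027: Wed, 2028: Fri ✓, 2029: Sat, 2030: Sun, 2031: Mon, 2032: Wed, 2033: Thu, 2034: Fri ✓, 2035: Sat
Fridays: 2028, 2034.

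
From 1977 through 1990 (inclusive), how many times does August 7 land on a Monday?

2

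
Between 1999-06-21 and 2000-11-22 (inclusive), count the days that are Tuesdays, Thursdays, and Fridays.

1999-06-21 is a Monday.
The range spans 521 days (inclusive of both endpoints).
521 = 7 × 74 + 3, so there are 74 full weeks plus 3 extra days.
Each full week contributes 3 days from the set (Tue, Thu, Fri): 74 × 3 = 222.
The 3 extra days are Monday, Tuesday, Wednesday — 1 of them qualifies.
Total: 222 + 1 = 223.

223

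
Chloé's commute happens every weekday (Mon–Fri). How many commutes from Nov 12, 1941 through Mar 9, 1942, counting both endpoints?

84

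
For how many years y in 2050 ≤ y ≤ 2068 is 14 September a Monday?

2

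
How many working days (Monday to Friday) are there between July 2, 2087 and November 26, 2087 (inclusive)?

July 2, 2087 is a Wednesday.
From July 2, 2087 to November 26, 2087 is 148 days inclusive.
148 = 7 × 21 + 1, so there are 21 full weeks plus 1 extra day.
Each full week contributes 5 weekdays (Mon–Fri): 21 × 5 = 105.
The 1 extra day is Wed — 1 of them qualifies.
Total: 105 + 1 = 106.

106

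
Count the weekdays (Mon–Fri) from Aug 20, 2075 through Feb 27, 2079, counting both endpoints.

920 weekdays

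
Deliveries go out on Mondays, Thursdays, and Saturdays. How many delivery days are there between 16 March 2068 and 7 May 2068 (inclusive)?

23

16 March 2068 is a Friday.
That's 53 days from start to end, counting both.
53 = 7 × 7 + 4, so there are 7 full weeks plus 4 extra days.
Each full week contributes 3 days from the set (Mon, Thu, Sat): 7 × 3 = 21.
The 4 extra days are Friday, Saturday, Sunday, Monday — 2 of them qualify.
Total: 21 + 2 = 23.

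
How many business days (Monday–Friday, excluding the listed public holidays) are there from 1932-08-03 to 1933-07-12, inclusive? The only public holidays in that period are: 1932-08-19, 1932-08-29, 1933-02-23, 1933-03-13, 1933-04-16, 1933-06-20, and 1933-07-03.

240 business days

1932-08-03 is a Wednesday.
From 1932-08-03 to 1933-07-12 is 344 days inclusive.
344 = 7 × 49 + 1, so there are 49 full weeks plus 1 extra day.
Each full week contributes 5 weekdays (Mon–Fri): 49 × 5 = 245.
The 1 extra day is Wed — 1 of them qualifies.
Total: 245 + 1 = 246.
Holidays: 1932-08-19 (Fri); 1932-08-29 (Mon); 1933-02-23 (Thu); 1933-03-13 (Mon); 1933-04-16 (Sun); 1933-06-20 (Tue); 1933-07-03 (Mon).
6 of the 7 holidays fall on weekdays; the rest are weekends and were already excluded.
Business days: 246 − 6 = 240.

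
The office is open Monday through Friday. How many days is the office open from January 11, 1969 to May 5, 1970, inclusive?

342 weekdays

January 11, 1969 is a Saturday.
From January 11, 1969 to May 5, 1970 is 480 days inclusive.
480 = 7 × 68 + 4, so there are 68 full weeks plus 4 extra days.
Each full week contributes 5 weekdays (Mon–Fri): 68 × 5 = 340.
The 4 extra days are Sat, Sun, Mon, Tue — 2 of them qualify.
Total: 340 + 2 = 342.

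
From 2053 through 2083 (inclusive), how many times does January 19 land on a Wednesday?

Day of week of January 19 in each year:
2053: Sun, 2054: Mon, 2055: Tue, 2056: Wed ✓, 2057: Fri, 2058: Sat, 2059: Sun, 2060: Mon, 2061: Wed ✓, 2062: Thu, 2063: Fri, 2064: Sat, 2065: Mon, 2066: Tue, 2067: Wed ✓, 2068: Thu, 2069: Sat, 2070: Sun, 2071: Mon, 2072: Tue, 2073: Thu, 2074: Fri, 2075: Sat, 2076: Sun, 2077: Tue, 2078: Wed ✓, 2079: Thu, 2080: Fri, 2081: Sun, 2082: Mon, 2083: Tue
Wednesdays: 2056, 2061, 2067, 2078.

4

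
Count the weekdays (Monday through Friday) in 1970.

Jan 1, 1970 is a Thursday.
That's 365 days from start to end, counting both.
365 = 7 × 52 + 1, so there are 52 full weeks plus 1 extra day.
Each full week contributes 5 weekdays (Mon–Fri): 52 × 5 = 260.
The 1 extra day is Thu — 1 of them qualifies.
Total: 260 + 1 = 261.

261 weekdays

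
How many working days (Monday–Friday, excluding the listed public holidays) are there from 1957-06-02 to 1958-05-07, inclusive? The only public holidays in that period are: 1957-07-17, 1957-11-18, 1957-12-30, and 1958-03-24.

1957-06-02 is a Sunday.
From 1957-06-02 to 1958-05-07 is 340 days inclusive.
340 = 7 × 48 + 4, so there are 48 full weeks plus 4 extra days.
Each full week contributes 5 weekdays (Mon–Fri): 48 × 5 = 240.
The 4 extra days are Sunday, Monday, Tuesday, Wednesday — 3 of them qualify.
Total: 240 + 3 = 243.
Holidays: 1957-07-17 (Wed); 1957-11-18 (Mon); 1957-12-30 (Mon); 1958-03-24 (Mon).
All 4 holidays fall on weekdays, so subtract 4.
Business days: 243 − 4 = 239.

239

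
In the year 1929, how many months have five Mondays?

4

A month has five Mondays exactly when Monday falls within its first (length − 28) days.
Jan: 31 days, starts Tue → 5 of Tue, Wed, Thu
Feb: 28 days, starts Fri → 5 of (none)
Mar: 31 days, starts Fri → 5 of Fri, Sat, Sun
Apr: 30 days, starts Mon → 5 of Mon, Tue ✓
May: 31 days, starts Wed → 5 of Wed, Thu, Fri
Jun: 30 days, starts Sat → 5 of Sat, Sun
Jul: 31 days, starts Mon → 5 of Mon, Tue, Wed ✓
Aug: 31 days, starts Thu → 5 of Thu, Fri, Sat
Sep: 30 days, starts Sun → 5 of Sun, Mon ✓
Oct: 31 days, starts Tue → 5 of Tue, Wed, Thu
Nov: 30 days, starts Fri → 5 of Fri, Sat
Dec: 31 days, starts Sun → 5 of Sun, Mon, Tue ✓
Months with five Mondays: Apr, Jul, Sep, Dec.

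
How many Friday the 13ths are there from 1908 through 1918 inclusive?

Friday-the-13ths by year:
1908: Mar, Nov
1909: Aug
1910: May
1911: Jan, Oct
1912: Sep, Dec
1913: Jun
1914: Feb, Mar, Nov
1915: Aug
1916: Oct
1917: Apr, Jul
1918: Sep, Dec

18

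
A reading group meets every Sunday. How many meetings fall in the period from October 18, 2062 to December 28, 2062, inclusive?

10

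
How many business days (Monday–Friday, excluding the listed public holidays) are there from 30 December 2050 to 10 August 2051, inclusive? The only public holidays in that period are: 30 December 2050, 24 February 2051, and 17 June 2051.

30 December 2050 is a Friday.
The range spans 224 days (inclusive of both endpoints).
224 = 7 × 32, so the span is exactly 32 full weeks.
Each full week contributes 5 weekdays (Mon–Fri): 32 × 5 = 160.
Total: 160.
Holidays: 30 December 2050 (Fri); 24 February 2051 (Fri); 17 June 2051 (Sat).
2 of the 3 holidays fall on weekdays; the rest are weekends and were already excluded.
Business days: 160 − 2 = 158.

158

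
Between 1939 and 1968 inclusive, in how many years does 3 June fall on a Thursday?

4

Day of week of June 3 in each year:
1939: Sat, 1940: Mon, 1941: Tue, 1942: Wed, 1943: Thu ✓, 1944: Sat, 1945: Sun, 1946: Mon, 1947: Tue, 1948: Thu ✓, 1949: Fri, 1950: Sat, 1951: Sun, 1952: Tue, 1953: Wed, 1954: Thu ✓, 1955: Fri, 1956: Sun, 1957: Mon, 1958: Tue, 1959: Wed, 1960: Fri, 1961: Sat, 1962: Sun, 1963: Mon, 1964: Wed, 1965: Thu ✓, 1966: Fri, 1967: Sat, 1968: Mon
Thursdays: 1943, 1948, 1954, 1965.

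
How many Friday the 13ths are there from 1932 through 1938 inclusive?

Friday-the-13ths by year:
1932: May
1933: Jan, Oct
1934: Apr, Jul
1935: Sep, Dec
1936: Mar, Nov
1937: Aug
1938: May

11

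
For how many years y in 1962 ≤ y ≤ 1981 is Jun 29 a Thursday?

Day of week of June 29 in each year:
1962: Fri, 1963: Sat, 1964: Mon, 1965: Tue, 1966: Wed, 1967: Thu ✓, 1968: Sat, 1969: Sun, 1970: Mon, 1971: Tue, 1972: Thu ✓, 1973: Fri, 1974: Sat, 1975: Sun, 1976: Tue, 1977: Wed, 1978: Thu ✓, 1979: Fri, 1980: Sun, 1981: Mon
Thursdays: 1967, 1972, 1978.

3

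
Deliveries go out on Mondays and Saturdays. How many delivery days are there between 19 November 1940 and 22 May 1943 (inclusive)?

19 November 1940 is a Tuesday.
From 19 November 1940 to 22 May 1943 is 915 days inclusive.
915 = 7 × 130 + 5, so there are 130 full weeks plus 5 extra days.
Each full week contributes 2 days from the set (Mon, Sat): 130 × 2 = 260.
The 5 extra days are Tuesday, Wednesday, Thursday, Friday, Saturday — 1 of them qualifies.
Total: 260 + 1 = 261.

261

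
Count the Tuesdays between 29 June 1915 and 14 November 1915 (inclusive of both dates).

29 June 1915 is a Tuesday.
The range spans 139 days (inclusive of both endpoints).
139 = 7 × 19 + 6, so there are 19 full weeks plus 6 extra days.
Each full week contributes one Tuesday: 19 so far.
The 6 extra days are Tue, Wed, Thu, Fri, Sat, Sun — 1 of them qualifies.
Total: 19 + 1 = 20.

20 Tuesdays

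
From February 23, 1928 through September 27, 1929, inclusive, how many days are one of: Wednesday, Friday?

167

February 23, 1928 is a Thursday.
The range spans 583 days (inclusive of both endpoints).
583 = 7 × 83 + 2, so there are 83 full weeks plus 2 extra days.
Each full week contributes 2 days from the set (Wed, Fri): 83 × 2 = 166.
The 2 extra days are Thu, Fri — 1 of them qualifies.
Total: 166 + 1 = 167.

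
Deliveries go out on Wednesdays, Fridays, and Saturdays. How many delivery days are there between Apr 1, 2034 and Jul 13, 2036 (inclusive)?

358

Apr 1, 2034 is a Saturday.
From Apr 1, 2034 to Jul 13, 2036 is 835 days inclusive.
835 = 7 × 119 + 2, so there are 119 full weeks plus 2 extra days.
Each full week contributes 3 days from the set (Wed, Fri, Sat): 119 × 3 = 357.
The 2 extra days are Saturday, Sunday — 1 of them qualifies.
Total: 357 + 1 = 358.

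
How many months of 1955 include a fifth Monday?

4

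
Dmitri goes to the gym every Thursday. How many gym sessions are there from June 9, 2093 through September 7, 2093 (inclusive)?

13 Thursdays

June 9, 2093 is a Tuesday.
The range spans 91 days (inclusive of both endpoints).
91 = 7 × 13, so the span is exactly 13 full weeks.
Each full week contributes one Thursday: 13 so far.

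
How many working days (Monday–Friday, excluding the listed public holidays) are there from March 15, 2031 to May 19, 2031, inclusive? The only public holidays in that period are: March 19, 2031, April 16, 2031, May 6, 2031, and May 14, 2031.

42

March 15, 2031 is a Saturday.
From March 15, 2031 to May 19, 2031 is 66 days inclusive.
66 = 7 × 9 + 3, so there are 9 full weeks plus 3 extra days.
Each full week contributes 5 weekdays (Mon–Fri): 9 × 5 = 45.
The 3 extra days are Saturday, Sunday, Monday — 1 of them qualifies.
Total: 45 + 1 = 46.
Holidays: March 19, 2031 (Wed); April 16, 2031 (Wed); May 6, 2031 (Tue); May 14, 2031 (Wed).
All 4 holidays fall on weekdays, so subtract 4.
Business days: 46 − 4 = 42.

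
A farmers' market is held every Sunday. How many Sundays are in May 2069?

4

1 May 2069 is a Wednesday.
From 1 May 2069 to 31 May 2069 is 31 days inclusive.
31 = 7 × 4 + 3, so there are 4 full weeks plus 3 extra days.
Each full week contributes one Sunday: 4 so far.
The 3 extra days are Wed, Thu, Fri — none qualify.
Total: 4 + 0 = 4.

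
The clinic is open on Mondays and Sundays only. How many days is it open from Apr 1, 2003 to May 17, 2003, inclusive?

12

Apr 1, 2003 is a Tuesday.
From Apr 1, 2003 to May 17, 2003 is 47 days inclusive.
47 = 7 × 6 + 5, so there are 6 full weeks plus 5 extra days.
Each full week contributes 2 days from the set (Mon, Sun): 6 × 2 = 12.
The 5 extra days are Tue, Wed, Thu, Fri, Sat — none qualify.
Total: 12 + 0 = 12.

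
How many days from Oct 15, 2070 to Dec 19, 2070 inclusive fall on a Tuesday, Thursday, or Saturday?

Oct 15, 2070 is a Wednesday.
That's 66 days from start to end, counting both.
66 = 7 × 9 + 3, so there are 9 full weeks plus 3 extra days.
Each full week contributes 3 days from the set (Tue, Thu, Sat): 9 × 3 = 27.
The 3 extra days are Wed, Thu, Fri — 1 of them qualifies.
Total: 27 + 1 = 28.

28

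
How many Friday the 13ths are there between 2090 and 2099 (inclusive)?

19

Friday-the-13ths by year:
2090: Jan, Oct
2091: Apr, Jul
2092: Jun
2093: Feb, Mar, Nov
2094: Aug
2095: May
2096: Jan, Apr, Jul
2097: Sep, Dec
2098: Jun
2099: Feb, Mar, Nov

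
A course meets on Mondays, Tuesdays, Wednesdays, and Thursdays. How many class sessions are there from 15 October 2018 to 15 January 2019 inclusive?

54

15 October 2018 is a Monday.
The range spans 93 days (inclusive of both endpoints).
93 = 7 × 13 + 2, so there are 13 full weeks plus 2 extra days.
Each full week contributes 4 days from the set (Mon, Tue, Wed, Thu): 13 × 4 = 52.
The 2 extra days are Mon, Tue — 2 of them qualify.
Total: 52 + 2 = 54.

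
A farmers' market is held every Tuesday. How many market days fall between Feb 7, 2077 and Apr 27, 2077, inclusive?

Feb 7, 2077 is a Sunday.
From Feb 7, 2077 to Apr 27, 2077 is 80 days inclusive.
80 = 7 × 11 + 3, so there are 11 full weeks plus 3 extra days.
Each full week contributes one Tuesday: 11 so far.
The 3 extra days are Sunday, Monday, Tuesday — 1 of them qualifies.
Total: 11 + 1 = 12.

12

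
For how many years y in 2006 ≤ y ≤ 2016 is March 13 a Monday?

Day of week of March 13 in each year:
2006: Mon ✓, 2007: Tue, 2008: Thu, 2009: Fri, 2010: Sat, 2011: Sun, 2012: Tue, 2013: Wed, 2014: Thu, 2015: Fri, 2016: Sun
Mondays: 2006.

1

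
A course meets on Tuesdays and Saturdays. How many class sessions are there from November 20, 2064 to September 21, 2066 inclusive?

192

November 20, 2064 is a Thursday.
From November 20, 2064 to September 21, 2066 is 671 days inclusive.
671 = 7 × 95 + 6, so there are 95 full weeks plus 6 extra days.
Each full week contributes 2 days from the set (Tue, Sat): 95 × 2 = 190.
The 6 extra days are Thu, Fri, Sat, Sun, Mon, Tue — 2 of them qualify.
Total: 190 + 2 = 192.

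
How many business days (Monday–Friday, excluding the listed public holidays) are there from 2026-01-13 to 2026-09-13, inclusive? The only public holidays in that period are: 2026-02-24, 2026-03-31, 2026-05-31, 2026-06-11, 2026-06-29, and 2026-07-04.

2026-01-13 is a Tuesday.
From 2026-01-13 to 2026-09-13 is 244 days inclusive.
244 = 7 × 34 + 6, so there are 34 full weeks plus 6 extra days.
Each full week contributes 5 weekdays (Mon–Fri): 34 × 5 = 170.
The 6 extra days are Tue, Wed, Thu, Fri, Sat, Sun — 4 of them qualify.
Total: 170 + 4 = 174.
Holidays: 2026-02-24 (Tue); 2026-03-31 (Tue); 2026-05-31 (Sun); 2026-06-11 (Thu); 2026-06-29 (Mon); 2026-07-04 (Sat).
4 of the 6 holidays fall on weekdays; the rest are weekends and were already excluded.
Business days: 174 − 4 = 170.

170 business days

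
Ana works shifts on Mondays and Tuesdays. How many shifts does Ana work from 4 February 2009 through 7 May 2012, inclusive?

4 February 2009 is a Wednesday.
From 4 February 2009 to 7 May 2012 is 1189 days inclusive.
1189 = 7 × 169 + 6, so there are 169 full weeks plus 6 extra days.
Each full week contributes 2 days from the set (Mon, Tue): 169 × 2 = 338.
The 6 extra days are Wednesday, Thursday, Friday, Saturday, Sunday, Monday — 1 of them qualifies.
Total: 338 + 1 = 339.

339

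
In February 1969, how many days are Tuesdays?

4

1969-02-01 is a Saturday.
From 1969-02-01 to 1969-02-28 is 28 days inclusive.
28 = 7 × 4, so the span is exactly 4 full weeks.
Each full week contributes one Tuesday: 4 so far.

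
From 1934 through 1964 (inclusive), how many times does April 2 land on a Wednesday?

4

Day of week of April 2 in each year:
1934: Mon, 1935: Tue, 1936: Thu, 1937: Fri, 1938: Sat, 1939: Sun, 1940: Tue, 1941: Wed ✓, 1942: Thu, 1943: Fri, 1944: Sun, 1945: Mon, 1946: Tue, 1947: Wed ✓, 1948: Fri, 1949: Sat, 1950: Sun, 1951: Mon, 1952: Wed ✓, 1953: Thu, 1954: Fri, 1955: Sat, 1956: Mon, 1957: Tue, 1958: Wed ✓, 1959: Thu, 1960: Sat, 1961: Sun, 1962: Mon, 1963: Tue, 1964: Thu
Wednesdays: 1941, 1947, 1952, 1958.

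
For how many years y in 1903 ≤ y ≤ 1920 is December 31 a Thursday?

Day of week of December 31 in each year:
1903: Thu ✓, 1904: Sat, 1905: Sun, 1906: Mon, 1907: Tue, 1908: Thu ✓, 1909: Fri, 1910: Sat, 1911: Sun, 1912: Tue, 1913: Wed, 1914: Thu ✓, 1915: Fri, 1916: Sun, 1917: Mon, 1918: Tue, 1919: Wed, 1920: Fri
Thursdays: 1903, 1908, 1914.

3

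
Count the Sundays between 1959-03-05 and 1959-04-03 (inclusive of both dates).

1959-03-05 is a Thursday.
That's 30 days from start to end, counting both.
30 = 7 × 4 + 2, so there are 4 full weeks plus 2 extra days.
Each full week contributes one Sunday: 4 so far.
The 2 extra days are Thursday, Friday — none qualify.
Total: 4 + 0 = 4.

4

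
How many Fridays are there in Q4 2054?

Oct 1, 2054 is a Thursday.
From Oct 1, 2054 to Dec 31, 2054 is 92 days inclusive.
92 = 7 × 13 + 1, so there are 13 full weeks plus 1 extra day.
Each full week contributes one Friday: 13 so far.
The 1 extra day is Thu — none qualify.
Total: 13 + 0 = 13.

13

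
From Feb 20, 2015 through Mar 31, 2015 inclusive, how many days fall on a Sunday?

Feb 20, 2015 is a Friday.
The range spans 40 days (inclusive of both endpoints).
40 = 7 × 5 + 5, so there are 5 full weeks plus 5 extra days.
Each full week contributes one Sunday: 5 so far.
The 5 extra days are Fri, Sat, Sun, Mon, Tue — 1 of them qualifies.
Total: 5 + 1 = 6.

6 Sundays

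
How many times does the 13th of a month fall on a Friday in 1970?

The 13th falls on a Friday when the month's 13th has weekday Fri.
Jan 13 is Tue; Feb 13 is Fri ✓; Mar 13 is Fri ✓; Apr 13 is Mon; May 13 is Wed; Jun 13 is Sat; Jul 13 is Mon; Aug 13 is Thu; Sep 13 is Sun; Oct 13 is Tue; Nov 13 is Fri ✓; Dec 13 is Sun.
Friday the 13ths: Feb, Mar, Nov.

3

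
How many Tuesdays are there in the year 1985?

53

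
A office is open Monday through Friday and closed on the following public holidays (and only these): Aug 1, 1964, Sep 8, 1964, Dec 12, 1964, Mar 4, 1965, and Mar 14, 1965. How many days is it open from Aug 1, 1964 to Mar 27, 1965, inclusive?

168 business days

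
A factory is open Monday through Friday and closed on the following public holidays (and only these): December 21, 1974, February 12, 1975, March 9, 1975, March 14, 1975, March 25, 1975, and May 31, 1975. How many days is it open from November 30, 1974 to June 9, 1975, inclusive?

133

November 30, 1974 is a Saturday.
The range spans 192 days (inclusive of both endpoints).
192 = 7 × 27 + 3, so there are 27 full weeks plus 3 extra days.
Each full week contributes 5 weekdays (Mon–Fri): 27 × 5 = 135.
The 3 extra days are Saturday, Sunday, Monday — 1 of them qualifies.
Total: 135 + 1 = 136.
Holidays: December 21, 1974 (Sat); February 12, 1975 (Wed); March 9, 1975 (Sun); March 14, 1975 (Fri); March 25, 1975 (Tue); May 31, 1975 (Sat).
3 of the 6 holidays fall on weekdays; the rest are weekends and were already excluded.
Business days: 136 − 3 = 133.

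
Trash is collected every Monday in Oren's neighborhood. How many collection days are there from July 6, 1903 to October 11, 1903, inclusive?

July 6, 1903 is a Monday.
That's 98 days from start to end, counting both.
98 = 7 × 14, so the span is exactly 14 full weeks.
Each full week contributes one Monday: 14 so far.
Total: 14.

14 Mondays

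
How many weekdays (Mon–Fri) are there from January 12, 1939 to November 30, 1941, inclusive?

752 weekdays

January 12, 1939 is a Thursday.
That's 1054 days from start to end, counting both.
1054 = 7 × 150 + 4, so there are 150 full weeks plus 4 extra days.
Each full week contributes 5 weekdays (Mon–Fri): 150 × 5 = 750.
The 4 extra days are Thursday, Friday, Saturday, Sunday — 2 of them qualify.
Total: 750 + 2 = 752.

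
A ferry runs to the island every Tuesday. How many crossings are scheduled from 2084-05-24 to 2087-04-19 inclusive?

151 Tuesdays

2084-05-24 is a Wednesday.
That's 1061 days from start to end, counting both.
1061 = 7 × 151 + 4, so there are 151 full weeks plus 4 extra days.
Each full week contributes one Tuesday: 151 so far.
The 4 extra days are Wednesday, Thursday, Friday, Saturday — none qualify.
Total: 151 + 0 = 151.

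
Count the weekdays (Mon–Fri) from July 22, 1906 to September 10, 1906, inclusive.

July 22, 1906 is a Sunday.
That's 51 days from start to end, counting both.
51 = 7 × 7 + 2, so there are 7 full weeks plus 2 extra days.
Each full week contributes 5 weekdays (Mon–Fri): 7 × 5 = 35.
The 2 extra days are Sun, Mon — 1 of them qualifies.
Total: 35 + 1 = 36.

36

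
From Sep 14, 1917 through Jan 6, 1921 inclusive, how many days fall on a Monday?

173

Sep 14, 1917 is a Friday.
From Sep 14, 1917 to Jan 6, 1921 is 1211 days inclusive.
1211 = 7 × 173, so the span is exactly 173 full weeks.
Each full week contributes one Monday: 173 so far.
Total: 173.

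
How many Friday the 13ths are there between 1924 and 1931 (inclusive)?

Friday-the-13ths by year:
1924: Jun
1925: Feb, Mar, Nov
1926: Aug
1927: May
1928: Jan, Apr, Jul
1929: Sep, Dec
1930: Jun
1931: Feb, Mar, Nov

15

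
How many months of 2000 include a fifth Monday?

4

A month has five Mondays exactly when Monday falls within its first (length − 28) days.
Jan: 31 days, starts Sat → 5 of Sat, Sun, Mon ✓
Feb: 29 days, starts Tue → 5 of Tue
Mar: 31 days, starts Wed → 5 of Wed, Thu, Fri
Apr: 30 days, starts Sat → 5 of Sat, Sun
May: 31 days, starts Mon → 5 of Mon, Tue, Wed ✓
Jun: 30 days, starts Thu → 5 of Thu, Fri
Jul: 31 days, starts Sat → 5 of Sat, Sun, Mon ✓
Aug: 31 days, starts Tue → 5 of Tue, Wed, Thu
Sep: 30 days, starts Fri → 5 of Fri, Sat
Oct: 31 days, starts Sun → 5 of Sun, Mon, Tue ✓
Nov: 30 days, starts Wed → 5 of Wed, Thu
Dec: 31 days, starts Fri → 5 of Fri, Sat, Sun
Months with five Mondays: Jan, May, Jul, Oct.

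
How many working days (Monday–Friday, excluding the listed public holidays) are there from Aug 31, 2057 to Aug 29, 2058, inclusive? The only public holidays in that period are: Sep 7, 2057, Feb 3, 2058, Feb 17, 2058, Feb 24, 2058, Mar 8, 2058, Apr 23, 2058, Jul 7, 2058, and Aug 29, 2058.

256 working days

Aug 31, 2057 is a Friday.
The range spans 364 days (inclusive of both endpoints).
364 = 7 × 52, so the span is exactly 52 full weeks.
Each full week contributes 5 weekdays (Mon–Fri): 52 × 5 = 260.
Total: 260.
Holidays: Sep 7, 2057 (Fri); Feb 3, 2058 (Sun); Feb 17, 2058 (Sun); Feb 24, 2058 (Sun); Mar 8, 2058 (Fri); Apr 23, 2058 (Tue); Jul 7, 2058 (Sun); Aug 29, 2058 (Thu).
4 of the 8 holidays fall on weekdays; the rest are weekends and were already excluded.
Business days: 260 − 4 = 256.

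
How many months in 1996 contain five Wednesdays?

A month has five Wednesdays exactly when Wednesday falls within its first (length − 28) days.
Jan: 31 days, starts Mon → 5 of Mon, Tue, Wed ✓
Feb: 29 days, starts Thu → 5 of Thu
Mar: 31 days, starts Fri → 5 of Fri, Sat, Sun
Apr: 30 days, starts Mon → 5 of Mon, Tue
May: 31 days, starts Wed → 5 of Wed, Thu, Fri ✓
Jun: 30 days, starts Sat → 5 of Sat, Sun
Jul: 31 days, starts Mon → 5 of Mon, Tue, Wed ✓
Aug: 31 days, starts Thu → 5 of Thu, Fri, Sat
Sep: 30 days, starts Sun → 5 of Sun, Mon
Oct: 31 days, starts Tue → 5 of Tue, Wed, Thu ✓
Nov: 30 days, starts Fri → 5 of Fri, Sat
Dec: 31 days, starts Sun → 5 of Sun, Mon, Tue
Months with five Wednesdays: Jan, May, Jul, Oct.

4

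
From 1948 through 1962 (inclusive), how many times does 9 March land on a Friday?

3

Day of week of March 9 in each year:
1948: Tue, 1949: Wed, 1950: Thu, 1951: Fri ✓, 1952: Sun, 1953: Mon, 1954: Tue, 1955: Wed, 1956: Fri ✓, 1957: Sat, 1958: Sun, 1959: Mon, 1960: Wed, 1961: Thu, 1962: Fri ✓
Fridays: 1951, 1956, 1962.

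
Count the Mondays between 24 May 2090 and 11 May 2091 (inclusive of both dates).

24 May 2090 is a Wednesday.
The range spans 353 days (inclusive of both endpoints).
353 = 7 × 50 + 3, so there are 50 full weeks plus 3 extra days.
Each full week contributes one Monday: 50 so far.
The 3 extra days are Wednesday, Thursday, Friday — none qualify.
Total: 50 + 0 = 50.

50 Mondays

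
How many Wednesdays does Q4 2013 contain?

13

Oct 1, 2013 is a Tuesday.
From Oct 1, 2013 to Dec 31, 2013 is 92 days inclusive.
92 = 7 × 13 + 1, so there are 13 full weeks plus 1 extra day.
Each full week contributes one Wednesday: 13 so far.
The 1 extra day is Tuesday — none qualify.
Total: 13 + 0 = 13.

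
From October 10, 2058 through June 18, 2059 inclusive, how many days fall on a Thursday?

36 Thursdays

October 10, 2058 is a Thursday.
From October 10, 2058 to June 18, 2059 is 252 days inclusive.
252 = 7 × 36, so the span is exactly 36 full weeks.
Each full week contributes one Thursday: 36 so far.
Total: 36.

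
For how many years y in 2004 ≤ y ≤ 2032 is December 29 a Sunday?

Day of week of December 29 in each year:
2004: Wed, 2005: Thu, 2006: Fri, 2007: Sat, 2008: Mon, 2009: Tue, 2010: Wed, 2011: Thu, 2012: Sat, 2013: Sun ✓, 2014: Mon, 2015: Tue, 2016: Thu, 2017: Fri, 2018: Sat, 2019: Sun ✓, 2020: Tue, 2021: Wed, 2022: Thu, 2023: Fri, 2024: Sun ✓, 2025: Mon, 2026: Tue, 2027: Wed, 2028: Fri, 2029: Sat, 2030: Sun ✓, 2031: Mon, 2032: Wed
Sundays: 2013, 2019, 2024, 2030.

4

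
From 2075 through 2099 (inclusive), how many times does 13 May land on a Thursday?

Day of week of May 13 in each year:
2075: Mon, 2076: Wed, 2077: Thu ✓, 2078: Fri, 2079: Sat, 2080: Mon, 2081: Tue, 2082: Wed, 2083: Thu ✓, 2084: Sat, 2085: Sun, 2086: Mon, 2087: Tue, 2088: Thu ✓, 2089: Fri, 2090: Sat, 2091: Sun, 2092: Tue, 2093: Wed, 2094: Thu ✓, 2095: Fri, 2096: Sun, 2097: Mon, 2098: Tue, 2099: Wed
Thursdays: 2077, 2083, 2088, 2094.

4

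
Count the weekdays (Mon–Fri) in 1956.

1956-01-01 is a Sunday.
From 1956-01-01 to 1956-12-31 is 366 days inclusive.
366 = 7 × 52 + 2, so there are 52 full weeks plus 2 extra days.
Each full week contributes 5 weekdays (Mon–Fri): 52 × 5 = 260.
The 2 extra days are Sun, Mon — 1 of them qualifies.
Total: 260 + 1 = 261.

261 weekdays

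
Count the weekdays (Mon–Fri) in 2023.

260 weekdays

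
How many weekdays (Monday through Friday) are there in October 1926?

21

October 1, 1926 is a Friday.
The range spans 31 days (inclusive of both endpoints).
31 = 7 × 4 + 3, so there are 4 full weeks plus 3 extra days.
Each full week contributes 5 weekdays (Mon–Fri): 4 × 5 = 20.
The 3 extra days are Fri, Sat, Sun — 1 of them qualifies.
Total: 20 + 1 = 21.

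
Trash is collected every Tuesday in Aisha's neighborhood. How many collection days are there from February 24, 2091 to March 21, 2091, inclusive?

February 24, 2091 is a Saturday.
The range spans 26 days (inclusive of both endpoints).
26 = 7 × 3 + 5, so there are 3 full weeks plus 5 extra days.
Each full week contributes one Tuesday: 3 so far.
The 5 extra days are Saturday, Sunday, Monday, Tuesday, Wednesday — 1 of them qualifies.
Total: 3 + 1 = 4.

4 Tuesdays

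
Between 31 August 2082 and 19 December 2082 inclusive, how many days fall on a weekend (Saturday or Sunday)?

31 August 2082 is a Monday.
From 31 August 2082 to 19 December 2082 is 111 days inclusive.
111 = 7 × 15 + 6, so there are 15 full weeks plus 6 extra days.
Each full week contributes 2 weekend days (Sat, Sun): 15 × 2 = 30.
The 6 extra days are Monday, Tuesday, Wednesday, Thursday, Friday, Saturday — 1 of them qualifies.
Total: 30 + 1 = 31.

31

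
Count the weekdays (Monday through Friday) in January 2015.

January 1, 2015 is a Thursday.
The range spans 31 days (inclusive of both endpoints).
31 = 7 × 4 + 3, so there are 4 full weeks plus 3 extra days.
Each full week contributes 5 weekdays (Mon–Fri): 4 × 5 = 20.
The 3 extra days are Thu, Fri, Sat — 2 of them qualify.
Total: 20 + 2 = 22.

22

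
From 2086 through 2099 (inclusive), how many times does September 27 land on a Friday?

2

Day of week of September 27 in each year:
2086: Fri ✓, 2087: Sat, 2088: Mon, 2089: Tue, 2090: Wed, 2091: Thu, 2092: Sat, 2093: Sun, 2094: Mon, 2095: Tue, 2096: Thu, 2097: Fri ✓, 2098: Sat, 2099: Sun
Fridays: 2086, 2097.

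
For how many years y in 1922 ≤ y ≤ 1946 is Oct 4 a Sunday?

4

Day of week of October 4 in each year:
1922: Wed, 1923: Thu, 1924: Sat, 1925: Sun ✓, 1926: Mon, 1927: Tue, 1928: Thu, 1929: Fri, 1930: Sat, 1931: Sun ✓, 1932: Tue, 1933: Wed, 1934: Thu, 1935: Fri, 1936: Sun ✓, 1937: Mon, 1938: Tue, 1939: Wed, 1940: Fri, 1941: Sat, 1942: Sun ✓, 1943: Mon, 1944: Wed, 1945: Thu, 1946: Fri
Sundays: 1925, 1931, 1936, 1942.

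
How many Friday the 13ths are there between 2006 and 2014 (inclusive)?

Friday-the-13ths by year:
2006: Jan, Oct
2007: Apr, Jul
2008: Jun
2009: Feb, Mar, Nov
2010: Aug
2011: May
2012: Jan, Apr, Jul
2013: Sep, Dec
2014: Jun

16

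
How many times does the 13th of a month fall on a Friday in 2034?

2

The 13th falls on a Friday when the month's 13th has weekday Fri.
Jan 13 is Fri ✓; Feb 13 is Mon; Mar 13 is Mon; Apr 13 is Thu; May 13 is Sat; Jun 13 is Tue; Jul 13 is Thu; Aug 13 is Sun; Sep 13 is Wed; Oct 13 is Fri ✓; Nov 13 is Mon; Dec 13 is Wed.
Friday the 13ths: Jan, Oct.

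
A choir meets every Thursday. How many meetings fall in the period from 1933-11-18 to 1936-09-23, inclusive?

148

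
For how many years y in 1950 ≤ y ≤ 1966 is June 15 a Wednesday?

Day of week of June 15 in each year:
1950: Thu, 1951: Fri, 1952: Sun, 1953: Mon, 1954: Tue, 1955: Wed ✓, 1956: Fri, 1957: Sat, 1958: Sun, 1959: Mon, 1960: Wed ✓, 1961: Thu, 1962: Fri, 1963: Sat, 1964: Mon, 1965: Tue, 1966: Wed ✓
Wednesdays: 1955, 1960, 1966.

3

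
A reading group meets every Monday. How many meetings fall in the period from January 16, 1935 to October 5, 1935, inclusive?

37

January 16, 1935 is a Wednesday.
From January 16, 1935 to October 5, 1935 is 263 days inclusive.
263 = 7 × 37 + 4, so there are 37 full weeks plus 4 extra days.
Each full week contributes one Monday: 37 so far.
The 4 extra days are Wed, Thu, Fri, Sat — none qualify.
Total: 37 + 0 = 37.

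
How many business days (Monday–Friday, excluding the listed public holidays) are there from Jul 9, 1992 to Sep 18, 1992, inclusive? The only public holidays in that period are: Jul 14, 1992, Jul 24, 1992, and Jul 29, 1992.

49

Jul 9, 1992 is a Thursday.
That's 72 days from start to end, counting both.
72 = 7 × 10 + 2, so there are 10 full weeks plus 2 extra days.
Each full week contributes 5 weekdays (Mon–Fri): 10 × 5 = 50.
The 2 extra days are Thu, Fri — 2 of them qualify.
Total: 50 + 2 = 52.
Holidays: Jul 14, 1992 (Tue); Jul 24, 1992 (Fri); Jul 29, 1992 (Wed).
All 3 holidays fall on weekdays, so subtract 3.
Business days: 52 − 3 = 49.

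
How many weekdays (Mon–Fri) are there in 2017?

260 weekdays

1 January 2017 is a Sunday.
The range spans 365 days (inclusive of both endpoints).
365 = 7 × 52 + 1, so there are 52 full weeks plus 1 extra day.
Each full week contributes 5 weekdays (Mon–Fri): 52 × 5 = 260.
The 1 extra day is Sun — none qualify.
Total: 260 + 0 = 260.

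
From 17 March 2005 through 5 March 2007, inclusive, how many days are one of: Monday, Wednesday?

205

17 March 2005 is a Thursday.
The range spans 719 days (inclusive of both endpoints).
719 = 7 × 102 + 5, so there are 102 full weeks plus 5 extra days.
Each full week contributes 2 days from the set (Mon, Wed): 102 × 2 = 204.
The 5 extra days are Thursday, Friday, Saturday, Sunday, Monday — 1 of them qualifies.
Total: 204 + 1 = 205.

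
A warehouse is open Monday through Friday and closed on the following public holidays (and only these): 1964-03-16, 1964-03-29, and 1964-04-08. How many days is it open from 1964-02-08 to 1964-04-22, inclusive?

1964-02-08 is a Saturday.
That's 75 days from start to end, counting both.
75 = 7 × 10 + 5, so there are 10 full weeks plus 5 extra days.
Each full week contributes 5 weekdays (Mon–Fri): 10 × 5 = 50.
The 5 extra days are Sat, Sun, Mon, Tue, Wed — 3 of them qualify.
Total: 50 + 3 = 53.
Holidays: 1964-03-16 (Mon); 1964-03-29 (Sun); 1964-04-08 (Wed).
2 of the 3 holidays fall on weekdays; the rest are weekends and were already excluded.
Business days: 53 − 2 = 51.

51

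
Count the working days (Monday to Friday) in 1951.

January 1, 1951 is a Monday.
From January 1, 1951 to December 31, 1951 is 365 days inclusive.
365 = 7 × 52 + 1, so there are 52 full weeks plus 1 extra day.
Each full week contributes 5 weekdays (Mon–Fri): 52 × 5 = 260.
The 1 extra day is Mon — 1 of them qualifies.
Total: 260 + 1 = 261.

261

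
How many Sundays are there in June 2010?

4

2010-06-01 is a Tuesday.
The range spans 30 days (inclusive of both endpoints).
30 = 7 × 4 + 2, so there are 4 full weeks plus 2 extra days.
Each full week contributes one Sunday: 4 so far.
The 2 extra days are Tue, Wed — none qualify.
Total: 4 + 0 = 4.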